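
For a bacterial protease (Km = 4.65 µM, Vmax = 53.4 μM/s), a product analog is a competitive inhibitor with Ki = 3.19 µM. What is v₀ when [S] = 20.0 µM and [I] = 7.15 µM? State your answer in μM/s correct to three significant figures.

30.5 μM/s

α = 1 + [I]/Ki = 1 + 7.15/3.19 = 3.241.
For a competitive inhibitor, Vmax is unchanged and the apparent Km becomes α·Km: Km,app = 15.1 µM, Vmax,app = 53.4 μM/s.
v = Vmax,app·[S]/(Km,app + [S]) = 53.4 × 20.0/(15.1 + 20.0) = 30.5 μM/s.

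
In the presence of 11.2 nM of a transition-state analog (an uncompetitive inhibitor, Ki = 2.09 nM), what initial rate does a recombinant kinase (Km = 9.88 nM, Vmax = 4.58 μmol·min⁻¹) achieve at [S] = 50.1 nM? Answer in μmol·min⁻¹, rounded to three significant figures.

0.699 μmol·min⁻¹

With α = 1 + [I]/Ki = 1 + 11.2/2.09 = 6.359, the uncompetitive rate law is v = (Vmax/α)·[S] / (Km/α + [S]).
v = (4.58/6.359)×50.1 / (9.88/6.359 + 50.1) = 36.08/51.65 = 0.699 μmol·min⁻¹.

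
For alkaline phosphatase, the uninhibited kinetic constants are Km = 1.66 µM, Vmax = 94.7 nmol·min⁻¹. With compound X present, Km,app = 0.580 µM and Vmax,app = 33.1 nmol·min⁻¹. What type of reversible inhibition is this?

Both Km and Vmax decrease by the same factor (~2.86-fold) — characteristic of uncompetitive inhibition.

uncompetitive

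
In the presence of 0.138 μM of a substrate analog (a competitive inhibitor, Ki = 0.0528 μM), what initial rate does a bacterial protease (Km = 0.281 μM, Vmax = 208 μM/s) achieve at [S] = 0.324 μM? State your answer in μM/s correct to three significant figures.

α = 1 + [I]/Ki = 1 + 0.138/0.0528 = 3.614.
For a competitive inhibitor, Vmax is unchanged and the apparent Km becomes α·Km: Km,app = 1.02 μM, Vmax,app = 208 μM/s.
v = Vmax,app·[S]/(Km,app + [S]) = 208 × 0.324/(1.02 + 0.324) = 50.3 μM/s.

50.3 μM/s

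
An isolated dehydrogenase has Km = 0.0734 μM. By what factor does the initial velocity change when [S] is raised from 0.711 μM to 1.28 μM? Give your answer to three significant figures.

Since Vmax cancels, v₂/v₁ = [S]₂(Km+[S]₁) / [S]₁(Km+[S]₂).
= 1.28×(0.0734+0.711) / (0.711×(0.0734+1.28)) = 1.004/0.9623 = 1.04.

1.04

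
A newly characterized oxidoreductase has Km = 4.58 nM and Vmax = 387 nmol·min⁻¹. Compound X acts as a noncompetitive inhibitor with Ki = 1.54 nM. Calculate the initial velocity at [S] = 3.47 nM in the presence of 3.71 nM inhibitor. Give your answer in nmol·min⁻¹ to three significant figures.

With α = 1 + [I]/Ki = 1 + 3.71/1.54 = 3.409, the noncompetitive rate law is v = (Vmax/α)·[S] / (Km + [S]).
v = (387/3.409)×3.47 / (4.58 + 3.47) = 393.9/8.050 = 48.9 nmol·min⁻¹.

48.9 nmol·min⁻¹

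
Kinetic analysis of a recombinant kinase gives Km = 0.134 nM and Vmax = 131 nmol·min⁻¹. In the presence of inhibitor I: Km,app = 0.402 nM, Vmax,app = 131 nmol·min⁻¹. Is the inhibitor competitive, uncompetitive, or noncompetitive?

Km increases (0.134 → 0.402 nM) while Vmax is unchanged — the hallmark of competitive inhibition.

competitive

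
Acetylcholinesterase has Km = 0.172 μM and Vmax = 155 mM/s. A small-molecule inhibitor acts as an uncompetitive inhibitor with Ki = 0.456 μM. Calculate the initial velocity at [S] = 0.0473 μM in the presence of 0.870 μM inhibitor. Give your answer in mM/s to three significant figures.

23.7 mM/s

α = 1 + [I]/Ki = 1 + 0.870/0.456 = 2.908.
For an uncompetitive inhibitor, both parameters are divided by α, giving Vmax/α and Km/α: Km,app = 0.0591 μM, Vmax,app = 53.3 mM/s.
v = Vmax,app·[S]/(Km,app + [S]) = 53.3 × 0.0473/(0.0591 + 0.0473) = 23.7 mM/s.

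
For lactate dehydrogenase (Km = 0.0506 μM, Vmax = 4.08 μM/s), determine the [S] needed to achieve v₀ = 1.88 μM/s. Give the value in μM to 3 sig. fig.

0.0432 μM

The required fractional saturation is v/Vmax = 1.88/4.08 = 0.4608.
Then [S]/(Km+[S]) = 0.4608 ⇒ [S] = 0.0506 × 0.4608/(1 − 0.4608) = 0.0432 μM.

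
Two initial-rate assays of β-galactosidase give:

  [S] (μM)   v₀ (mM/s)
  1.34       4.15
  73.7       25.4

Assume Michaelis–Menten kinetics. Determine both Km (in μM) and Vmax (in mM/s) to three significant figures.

In reciprocal form, 1/v = (Km/Vmax)·(1/[S]) + 1/Vmax. The two points give (1/[S], 1/v) = (0.7463, 0.2410) and (0.01357, 0.03937).
Slope = (0.2410 − 0.03937)/(0.7463 − 0.01357) = 0.2751; intercept = 0.2410 − 0.2751×0.7463 = 0.03564.
Vmax = 1/intercept = 28.1 mM/s; Km = slope × Vmax = 0.2751 × 28.1 = 7.72 μM.

Km = 7.72 μM; Vmax = 28.1 mM/s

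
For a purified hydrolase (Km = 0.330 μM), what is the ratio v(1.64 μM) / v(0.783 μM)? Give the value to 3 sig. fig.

1.18

The fractional saturations are [S]/(Km+[S]) = 0.783/1.113 = 0.7035 and 1.64/1.970 = 0.8325.
v₂/v₁ is just their ratio: 0.8325/0.7035 = 1.18.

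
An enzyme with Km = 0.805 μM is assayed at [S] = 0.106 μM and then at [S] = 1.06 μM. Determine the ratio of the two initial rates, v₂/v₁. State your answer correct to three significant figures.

4.88

Since Vmax cancels, v₂/v₁ = [S]₂(Km+[S]₁) / [S]₁(Km+[S]₂).
= 1.06×(0.805+0.106) / (0.106×(0.805+1.06)) = 0.9657/0.1977 = 4.88.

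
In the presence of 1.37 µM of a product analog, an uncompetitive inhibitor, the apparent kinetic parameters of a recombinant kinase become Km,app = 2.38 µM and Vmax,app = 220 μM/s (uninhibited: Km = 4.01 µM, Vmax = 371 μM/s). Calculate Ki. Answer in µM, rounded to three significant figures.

Uncompetitive: Vmax,app = Vmax/α (and Km,app = Km/α) with α = 1 + [I]/Ki.
α = Vmax/Vmax,app = 371/220 = 1.686.
Ki = [I]/(α − 1) = 1.37/0.6864 = 2.00 µM.

2.00 µM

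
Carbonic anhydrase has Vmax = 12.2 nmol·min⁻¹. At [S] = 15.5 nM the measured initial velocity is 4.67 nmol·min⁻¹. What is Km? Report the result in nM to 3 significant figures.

25.0 nM

v/Vmax = 4.67/12.2 = 0.3828 = [S]/(Km+[S]).
So Km + [S] = [S]/0.3828 = 40.49 nM, giving Km = 40.49 − 15.5 = 25.0 nM.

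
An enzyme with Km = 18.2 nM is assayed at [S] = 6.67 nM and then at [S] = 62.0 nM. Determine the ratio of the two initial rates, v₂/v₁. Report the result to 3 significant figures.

Since Vmax cancels, v₂/v₁ = [S]₂(Km+[S]₁) / [S]₁(Km+[S]₂).
= 62.0×(18.2+6.67) / (6.67×(18.2+62.0)) = 1542/534.9 = 2.88.

2.88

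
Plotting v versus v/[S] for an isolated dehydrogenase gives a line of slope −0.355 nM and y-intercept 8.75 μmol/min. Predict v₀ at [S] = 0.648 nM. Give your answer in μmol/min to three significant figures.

5.65 μmol/min

In the Eadie–Hofstee form v = Vmax − Km·(v/[S]), the slope is −Km and the intercept is Vmax, so Km = 0.355 nM and Vmax = 8.75 μmol/min.
v = 8.75 × 0.648/(0.355 + 0.648) = 5.65 μmol/min.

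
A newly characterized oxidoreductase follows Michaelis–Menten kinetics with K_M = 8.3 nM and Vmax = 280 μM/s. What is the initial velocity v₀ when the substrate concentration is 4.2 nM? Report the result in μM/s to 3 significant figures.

[S]/(Km+[S]) = 4.2/12.50 = 0.3360, the fractional saturation.
v = 0.3360 × Vmax = 0.3360 × 280 = 94.1 μM/s.

94.1 μM/s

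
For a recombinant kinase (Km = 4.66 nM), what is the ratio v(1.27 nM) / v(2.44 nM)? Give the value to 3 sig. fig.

Since Vmax cancels, v₂/v₁ = [S]₂(Km+[S]₁) / [S]₁(Km+[S]₂).
= 1.27×(4.66+2.44) / (2.44×(4.66+1.27)) = 9.017/14.47 = 0.623.

0.623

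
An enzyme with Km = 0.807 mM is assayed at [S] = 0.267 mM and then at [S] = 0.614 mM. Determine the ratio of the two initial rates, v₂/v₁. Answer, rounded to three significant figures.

Since Vmax cancels, v₂/v₁ = [S]₂(Km+[S]₁) / [S]₁(Km+[S]₂).
= 0.614×(0.807+0.267) / (0.267×(0.807+0.614)) = 0.6594/0.3794 = 1.74.

1.74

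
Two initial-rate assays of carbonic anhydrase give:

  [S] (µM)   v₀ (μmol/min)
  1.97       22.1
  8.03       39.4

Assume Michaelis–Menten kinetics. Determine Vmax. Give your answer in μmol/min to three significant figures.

52.8 μmol/min

From v = Vmax[S]/(Km+[S]), each point gives Vmax = v(Km+[S])/[S].
Equating: 22.1(Km+1.97)/1.97 = 39.4(Km+8.03)/8.03.
11.22·Km + 22.1 = 4.907·Km + 39.4, so (11.22 − 4.907)·Km = 39.4 − 22.1.
Km = 17.30/6.312 = 2.74 µM; then Vmax = 22.1(2.74+1.97)/1.97 = 52.8 μmol/min.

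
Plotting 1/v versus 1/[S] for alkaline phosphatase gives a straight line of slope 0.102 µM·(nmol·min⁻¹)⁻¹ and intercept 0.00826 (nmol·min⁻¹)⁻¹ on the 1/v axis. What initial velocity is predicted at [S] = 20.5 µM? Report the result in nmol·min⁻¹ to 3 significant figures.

The y-intercept is 1/Vmax, so Vmax = 1/0.00826 = 121 nmol·min⁻¹.
The slope is Km/Vmax, so Km = 0.102 × 121 = 12.3 µM.
Then v = 121 × 20.5/(12.3 + 20.5) = 75.6 nmol·min⁻¹.

75.6 nmol·min⁻¹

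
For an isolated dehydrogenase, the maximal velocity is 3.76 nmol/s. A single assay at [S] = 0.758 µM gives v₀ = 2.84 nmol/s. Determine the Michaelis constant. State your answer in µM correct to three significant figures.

0.246 µM

v/Vmax = 2.84/3.76 = 0.7553 = [S]/(Km+[S]).
So Km + [S] = [S]/0.7553 = 1.004 µM, giving Km = 1.004 − 0.758 = 0.246 µM.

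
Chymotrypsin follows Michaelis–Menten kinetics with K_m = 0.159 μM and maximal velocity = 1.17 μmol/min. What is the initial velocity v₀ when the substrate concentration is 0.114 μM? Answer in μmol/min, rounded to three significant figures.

v = Vmax·[S]/(Km + [S]) = 1.17 × 0.114 / (0.159 + 0.114)
  = 0.1334 / 0.2730 = 0.489 μmol/min.

0.489 μmol/min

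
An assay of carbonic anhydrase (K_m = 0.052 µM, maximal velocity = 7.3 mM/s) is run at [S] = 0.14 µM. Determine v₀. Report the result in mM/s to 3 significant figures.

v = Vmax·[S]/(Km + [S]) = 7.3 × 0.14 / (0.052 + 0.14)
  = 1.022 / 0.1920 = 5.32 mM/s.

5.32 mM/s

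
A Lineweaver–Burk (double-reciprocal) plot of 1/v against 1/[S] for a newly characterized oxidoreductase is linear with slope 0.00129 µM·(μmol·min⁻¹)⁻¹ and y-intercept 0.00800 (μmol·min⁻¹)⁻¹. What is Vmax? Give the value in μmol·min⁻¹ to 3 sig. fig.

The y-intercept of a Lineweaver–Burk plot equals 1/Vmax, so Vmax = 1/0.00800 = 125 μmol·min⁻¹.

125 μmol·min⁻¹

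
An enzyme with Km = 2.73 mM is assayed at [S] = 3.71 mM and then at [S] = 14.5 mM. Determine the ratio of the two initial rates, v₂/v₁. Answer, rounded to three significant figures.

1.46

Since Vmax cancels, v₂/v₁ = [S]₂(Km+[S]₁) / [S]₁(Km+[S]₂).
= 14.5×(2.73+3.71) / (3.71×(2.73+14.5)) = 93.38/63.92 = 1.46.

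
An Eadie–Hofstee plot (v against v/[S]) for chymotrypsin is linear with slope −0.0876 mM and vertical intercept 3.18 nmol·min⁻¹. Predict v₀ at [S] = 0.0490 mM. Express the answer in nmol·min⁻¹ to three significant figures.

1.14 nmol·min⁻¹

In the Eadie–Hofstee form v = Vmax − Km·(v/[S]), the slope is −Km and the intercept is Vmax, so Km = 0.0876 mM and Vmax = 3.18 nmol·min⁻¹.
v = 3.18 × 0.0490/(0.0876 + 0.0490) = 1.14 nmol·min⁻¹.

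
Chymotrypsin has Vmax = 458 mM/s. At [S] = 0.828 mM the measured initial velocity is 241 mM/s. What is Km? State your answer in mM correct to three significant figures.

0.746 mM

v/Vmax = 241/458 = 0.5262 = [S]/(Km+[S]).
So Km + [S] = [S]/0.5262 = 1.574 mM, giving Km = 1.574 − 0.828 = 0.746 mM.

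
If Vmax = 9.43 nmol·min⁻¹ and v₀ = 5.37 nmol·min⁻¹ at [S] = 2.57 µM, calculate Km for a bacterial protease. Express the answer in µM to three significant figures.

v/Vmax = 5.37/9.43 = 0.5695 = [S]/(Km+[S]).
So Km + [S] = [S]/0.5695 = 4.513 µM, giving Km = 4.513 − 2.57 = 1.94 µM.

1.94 µM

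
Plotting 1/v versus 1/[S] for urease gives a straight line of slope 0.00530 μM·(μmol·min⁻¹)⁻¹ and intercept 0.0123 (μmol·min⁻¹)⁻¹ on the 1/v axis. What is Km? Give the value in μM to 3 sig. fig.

0.431 μM

y-intercept = 1/Vmax ⇒ Vmax = 81.3 μmol·min⁻¹; slope = Km/Vmax ⇒ Km = slope × Vmax.
Km = 0.00530 × 81.3 = 0.431 μM.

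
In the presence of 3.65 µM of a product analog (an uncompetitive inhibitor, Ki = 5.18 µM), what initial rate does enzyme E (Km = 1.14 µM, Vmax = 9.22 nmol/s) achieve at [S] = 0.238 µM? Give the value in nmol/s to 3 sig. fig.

1.42 nmol/s

α = 1 + [I]/Ki = 1 + 3.65/5.18 = 1.705.
For an uncompetitive inhibitor, both parameters are divided by α, giving Vmax/α and Km/α: Km,app = 0.669 µM, Vmax,app = 5.41 nmol/s.
v = Vmax,app·[S]/(Km,app + [S]) = 5.41 × 0.238/(0.669 + 0.238) = 1.42 nmol/s.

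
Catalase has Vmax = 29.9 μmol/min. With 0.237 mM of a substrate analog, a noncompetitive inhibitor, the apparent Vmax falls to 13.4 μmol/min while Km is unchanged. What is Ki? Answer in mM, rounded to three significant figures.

Noncompetitive: Vmax,app = Vmax/α with α = 1 + [I]/Ki.
α = Vmax/Vmax,app = 29.9/13.4 = 2.231.
Ki = [I]/(α − 1) = 0.237/1.231 = 0.192 mM.

0.192 mM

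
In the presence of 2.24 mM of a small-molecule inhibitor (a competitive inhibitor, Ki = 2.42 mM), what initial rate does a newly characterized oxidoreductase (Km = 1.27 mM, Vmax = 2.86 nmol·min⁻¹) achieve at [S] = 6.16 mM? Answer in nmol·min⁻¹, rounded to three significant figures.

2.05 nmol·min⁻¹

α = 1 + [I]/Ki = 1 + 2.24/2.42 = 1.926.
For a competitive inhibitor, Vmax is unchanged and the apparent Km becomes α·Km: Km,app = 2.45 mM, Vmax,app = 2.86 nmol·min⁻¹.
v = Vmax,app·[S]/(Km,app + [S]) = 2.86 × 6.16/(2.45 + 6.16) = 2.05 nmol·min⁻¹.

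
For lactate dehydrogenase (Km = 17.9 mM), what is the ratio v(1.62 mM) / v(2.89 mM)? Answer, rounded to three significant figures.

The fractional saturations are [S]/(Km+[S]) = 2.89/20.79 = 0.1390 and 1.62/19.52 = 0.08299.
v₂/v₁ is just their ratio: 0.08299/0.1390 = 0.597.

0.597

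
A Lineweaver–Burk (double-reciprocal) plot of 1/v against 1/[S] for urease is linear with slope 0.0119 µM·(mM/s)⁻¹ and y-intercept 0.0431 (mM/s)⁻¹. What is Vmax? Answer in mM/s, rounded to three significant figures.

23.2 mM/s

The y-intercept of a Lineweaver–Burk plot equals 1/Vmax, so Vmax = 1/0.0431 = 23.2 mM/s.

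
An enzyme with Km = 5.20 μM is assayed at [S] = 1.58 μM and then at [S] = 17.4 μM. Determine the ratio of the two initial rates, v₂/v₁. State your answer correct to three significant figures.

The fractional saturations are [S]/(Km+[S]) = 1.58/6.780 = 0.2330 and 17.4/22.60 = 0.7699.
v₂/v₁ is just their ratio: 0.7699/0.2330 = 3.30.

3.30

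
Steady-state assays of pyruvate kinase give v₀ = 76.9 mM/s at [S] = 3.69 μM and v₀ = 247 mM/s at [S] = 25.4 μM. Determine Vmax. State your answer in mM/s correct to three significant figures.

396 mM/s

From v = Vmax[S]/(Km+[S]), each point gives Vmax = v(Km+[S])/[S].
Equating: 76.9(Km+3.69)/3.69 = 247(Km+25.4)/25.4.
20.84·Km + 76.9 = 9.724·Km + 247, so (20.84 − 9.724)·Km = 247 − 76.9.
Km = 170.1/11.12 = 15.3 μM; then Vmax = 76.9(15.3+3.69)/3.69 = 396 mM/s.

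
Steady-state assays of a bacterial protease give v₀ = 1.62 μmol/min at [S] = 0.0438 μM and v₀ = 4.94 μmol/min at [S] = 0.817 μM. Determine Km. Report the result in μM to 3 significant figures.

0.107 μM

From v = Vmax[S]/(Km+[S]), each point gives Vmax = v(Km+[S])/[S].
Equating: 1.62(Km+0.0438)/0.0438 = 4.94(Km+0.817)/0.817.
36.99·Km + 1.62 = 6.047·Km + 4.94, so (36.99 − 6.047)·Km = 4.94 − 1.62.
Km = 3.320/30.94 = 0.107 μM; then Vmax = 1.62(0.107+0.0438)/0.0438 = 5.59 μmol/min.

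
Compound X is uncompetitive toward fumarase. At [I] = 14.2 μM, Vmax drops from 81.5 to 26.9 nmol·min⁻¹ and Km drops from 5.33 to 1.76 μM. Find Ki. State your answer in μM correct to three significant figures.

7.00 μM

Uncompetitive: Vmax,app = Vmax/α (and Km,app = Km/α) with α = 1 + [I]/Ki.
α = Vmax/Vmax,app = 81.5/26.9 = 3.030.
Since α = 1 + [I]/Ki, [I]/Ki = 3.030 − 1 = 2.030 and Ki = 14.2/2.030 = 7.00 μM.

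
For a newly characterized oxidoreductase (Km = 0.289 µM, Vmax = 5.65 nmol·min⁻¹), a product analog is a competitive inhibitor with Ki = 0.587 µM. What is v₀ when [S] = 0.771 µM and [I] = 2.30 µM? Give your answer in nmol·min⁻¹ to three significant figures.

With α = 1 + [I]/Ki = 1 + 2.30/0.587 = 4.918, the competitive rate law is v = Vmax[S] / (αKm + [S]).
v = 5.65×0.771 / (4.918×0.289 + 0.771) = 4.356/2.192 = 1.99 nmol·min⁻¹.

1.99 nmol·min⁻¹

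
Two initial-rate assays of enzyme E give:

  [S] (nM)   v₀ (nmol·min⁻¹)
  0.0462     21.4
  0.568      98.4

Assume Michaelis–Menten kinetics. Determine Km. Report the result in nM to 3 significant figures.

From v = Vmax[S]/(Km+[S]), each point gives Vmax = v(Km+[S])/[S].
Equating: 21.4(Km+0.0462)/0.0462 = 98.4(Km+0.568)/0.568.
463.2·Km + 21.4 = 173.2·Km + 98.4, so (463.2 − 173.2)·Km = 98.4 − 21.4.
Km = 77.00/290.0 = 0.266 nM; then Vmax = 21.4(0.266+0.0462)/0.0462 = 144 nmol·min⁻¹.

0.266 nM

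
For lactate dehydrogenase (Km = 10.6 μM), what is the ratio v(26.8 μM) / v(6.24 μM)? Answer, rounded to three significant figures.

The fractional saturations are [S]/(Km+[S]) = 6.24/16.84 = 0.3705 and 26.8/37.40 = 0.7166.
v₂/v₁ is just their ratio: 0.7166/0.3705 = 1.93.

1.93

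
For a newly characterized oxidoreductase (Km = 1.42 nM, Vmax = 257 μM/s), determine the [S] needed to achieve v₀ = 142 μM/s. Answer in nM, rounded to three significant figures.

Rearranging v = Vmax[S]/(Km+[S]) gives [S] = Km·v/(Vmax − v).
[S] = 1.42 × 142 / (257 − 142) = 201.6/115.0 = 1.75 nM.

1.75 nM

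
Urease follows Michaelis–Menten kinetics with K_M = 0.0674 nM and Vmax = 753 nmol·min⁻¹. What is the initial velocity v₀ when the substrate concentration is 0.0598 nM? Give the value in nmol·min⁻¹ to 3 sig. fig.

354 nmol·min⁻¹

v = Vmax·[S]/(Km + [S]) = 753 × 0.0598 / (0.0674 + 0.0598)
  = 45.03 / 0.1272 = 354 nmol·min⁻¹.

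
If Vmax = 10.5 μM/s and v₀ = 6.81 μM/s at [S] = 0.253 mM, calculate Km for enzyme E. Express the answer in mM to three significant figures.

v/Vmax = 6.81/10.5 = 0.6486 = [S]/(Km+[S]).
So Km + [S] = [S]/0.6486 = 0.3901 mM, giving Km = 0.3901 − 0.253 = 0.137 mM.

0.137 mM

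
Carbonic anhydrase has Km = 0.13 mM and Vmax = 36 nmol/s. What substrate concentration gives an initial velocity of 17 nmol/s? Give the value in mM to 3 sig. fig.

0.116 mM

Rearranging v = Vmax[S]/(Km+[S]) gives [S] = Km·v/(Vmax − v).
[S] = 0.13 × 17 / (36 − 17) = 2.210/19.00 = 0.116 mM.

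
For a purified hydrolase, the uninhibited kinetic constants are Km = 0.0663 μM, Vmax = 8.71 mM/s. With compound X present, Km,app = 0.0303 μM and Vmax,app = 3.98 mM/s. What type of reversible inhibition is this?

uncompetitive

Both Km and Vmax decrease by the same factor (~2.19-fold) — characteristic of uncompetitive inhibition.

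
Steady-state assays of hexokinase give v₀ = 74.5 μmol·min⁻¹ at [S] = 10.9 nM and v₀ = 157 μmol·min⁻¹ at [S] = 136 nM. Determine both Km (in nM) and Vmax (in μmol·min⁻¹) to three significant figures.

Km = 14.5 nM; Vmax = 174 μmol·min⁻¹

In reciprocal form, 1/v = (Km/Vmax)·(1/[S]) + 1/Vmax. The two points give (1/[S], 1/v) = (0.09174, 0.01342) and (0.007353, 0.006369).
Slope = (0.01342 − 0.006369)/(0.09174 − 0.007353) = 0.08358; intercept = 0.01342 − 0.08358×0.09174 = 0.005755.
Vmax = 1/intercept = 174 μmol·min⁻¹; Km = slope × Vmax = 0.08358 × 174 = 14.5 nM.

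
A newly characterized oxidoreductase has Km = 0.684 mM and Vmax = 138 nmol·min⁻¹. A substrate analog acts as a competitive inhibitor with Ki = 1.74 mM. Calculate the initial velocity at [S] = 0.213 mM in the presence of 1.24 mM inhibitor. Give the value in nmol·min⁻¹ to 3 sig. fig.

21.2 nmol·min⁻¹

α = 1 + [I]/Ki = 1 + 1.24/1.74 = 1.713.
For a competitive inhibitor, Vmax is unchanged and the apparent Km becomes α·Km: Km,app = 1.17 mM, Vmax,app = 138 nmol·min⁻¹.
v = Vmax,app·[S]/(Km,app + [S]) = 138 × 0.213/(1.17 + 0.213) = 21.2 nmol·min⁻¹.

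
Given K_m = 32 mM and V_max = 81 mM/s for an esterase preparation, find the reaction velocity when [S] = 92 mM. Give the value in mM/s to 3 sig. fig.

[S]/(Km+[S]) = 92/124.0 = 0.7419, the fractional saturation.
v = 0.7419 × Vmax = 0.7419 × 81 = 60.1 mM/s.

60.1 mM/s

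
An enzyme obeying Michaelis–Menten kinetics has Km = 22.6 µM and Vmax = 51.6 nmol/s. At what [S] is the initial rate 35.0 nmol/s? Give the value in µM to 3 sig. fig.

The required fractional saturation is v/Vmax = 35.0/51.6 = 0.6783.
Then [S]/(Km+[S]) = 0.6783 ⇒ [S] = 22.6 × 0.6783/(1 − 0.6783) = 47.7 µM.

47.7 µM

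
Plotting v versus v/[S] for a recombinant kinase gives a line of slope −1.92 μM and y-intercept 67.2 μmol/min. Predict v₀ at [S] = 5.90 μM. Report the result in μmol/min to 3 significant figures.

50.7 μmol/min

In the Eadie–Hofstee form v = Vmax − Km·(v/[S]), the slope is −Km and the intercept is Vmax, so Km = 1.92 μM and Vmax = 67.2 μmol/min.
v = 67.2 × 5.90/(1.92 + 5.90) = 50.7 μmol/min.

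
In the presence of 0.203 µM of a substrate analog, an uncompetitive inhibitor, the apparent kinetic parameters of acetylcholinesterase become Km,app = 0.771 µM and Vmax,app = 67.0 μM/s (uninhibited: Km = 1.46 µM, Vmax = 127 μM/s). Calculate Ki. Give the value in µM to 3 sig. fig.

Uncompetitive: Vmax,app = Vmax/α (and Km,app = Km/α) with α = 1 + [I]/Ki.
α = Vmax/Vmax,app = 127/67.0 = 1.896.
Ki = [I]/(α − 1) = 0.203/0.8955 = 0.227 µM.

0.227 µM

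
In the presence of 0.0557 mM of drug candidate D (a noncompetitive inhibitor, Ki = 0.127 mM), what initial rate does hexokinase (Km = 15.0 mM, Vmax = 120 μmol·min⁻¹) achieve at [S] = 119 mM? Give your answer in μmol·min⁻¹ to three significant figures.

With α = 1 + [I]/Ki = 1 + 0.0557/0.127 = 1.439, the noncompetitive rate law is v = (Vmax/α)·[S] / (Km + [S]).
v = (120/1.439)×119 / (15.0 + 119) = 9926/134.0 = 74.1 μmol·min⁻¹.

74.1 μmol·min⁻¹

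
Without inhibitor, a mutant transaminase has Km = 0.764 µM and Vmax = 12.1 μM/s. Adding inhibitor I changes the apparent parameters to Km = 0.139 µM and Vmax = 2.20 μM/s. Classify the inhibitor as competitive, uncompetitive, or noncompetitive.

Both Km and Vmax decrease by the same factor (~5.49-fold) — characteristic of uncompetitive inhibition.

uncompetitive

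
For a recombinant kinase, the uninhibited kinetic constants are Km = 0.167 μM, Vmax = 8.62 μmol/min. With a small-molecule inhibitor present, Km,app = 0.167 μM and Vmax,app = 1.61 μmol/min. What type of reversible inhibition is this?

Vmax decreases (8.62 → 1.61 μmol/min) while Km is unchanged — pure noncompetitive inhibition.

noncompetitive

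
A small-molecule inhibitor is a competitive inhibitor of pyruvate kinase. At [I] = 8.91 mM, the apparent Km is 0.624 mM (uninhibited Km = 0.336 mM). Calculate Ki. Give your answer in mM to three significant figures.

Competitive: Km,app = α·Km with α = 1 + [I]/Ki.
α = Km,app/Km = 0.624/0.336 = 1.857.
Since α = 1 + [I]/Ki, [I]/Ki = 1.857 − 1 = 0.8571 and Ki = 8.91/0.8571 = 10.4 mM.

10.4 mM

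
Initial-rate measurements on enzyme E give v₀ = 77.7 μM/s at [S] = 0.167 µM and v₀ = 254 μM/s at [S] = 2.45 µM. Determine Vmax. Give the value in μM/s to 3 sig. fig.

305 μM/s

In reciprocal form, 1/v = (Km/Vmax)·(1/[S]) + 1/Vmax. The two points give (1/[S], 1/v) = (5.988, 0.01287) and (0.4082, 0.003937).
Slope = (0.01287 − 0.003937)/(5.988 − 0.4082) = 0.001601; intercept = 0.01287 − 0.001601×5.988 = 0.003284.
Vmax = 1/intercept = 305 μM/s; Km = slope × Vmax = 0.001601 × 305 = 0.488 µM.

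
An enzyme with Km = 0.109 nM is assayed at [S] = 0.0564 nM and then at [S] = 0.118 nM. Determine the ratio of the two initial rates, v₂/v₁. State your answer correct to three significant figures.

1.52

Since Vmax cancels, v₂/v₁ = [S]₂(Km+[S]₁) / [S]₁(Km+[S]₂).
= 0.118×(0.109+0.0564) / (0.0564×(0.109+0.118)) = 0.01952/0.01280 = 1.52.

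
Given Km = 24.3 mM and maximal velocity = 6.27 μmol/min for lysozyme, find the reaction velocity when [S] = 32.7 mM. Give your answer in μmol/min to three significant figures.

3.60 μmol/min

v = Vmax·[S]/(Km + [S]) = 6.27 × 32.7 / (24.3 + 32.7)
  = 205.0 / 57.00 = 3.60 μmol/min.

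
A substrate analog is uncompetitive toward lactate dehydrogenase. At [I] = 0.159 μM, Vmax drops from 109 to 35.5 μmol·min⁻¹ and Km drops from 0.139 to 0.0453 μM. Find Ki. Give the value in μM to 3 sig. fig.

0.0768 μM

Uncompetitive: Vmax,app = Vmax/α (and Km,app = Km/α) with α = 1 + [I]/Ki.
α = Vmax/Vmax,app = 109/35.5 = 3.070.
Ki = [I]/(α − 1) = 0.159/2.070 = 0.0768 μM.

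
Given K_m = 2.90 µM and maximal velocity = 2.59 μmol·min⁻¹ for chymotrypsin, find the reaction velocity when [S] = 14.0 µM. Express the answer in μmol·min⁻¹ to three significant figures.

2.15 μmol·min⁻¹

v = Vmax·[S]/(Km + [S]) = 2.59 × 14.0 / (2.90 + 14.0)
  = 36.26 / 16.90 = 2.15 μmol·min⁻¹.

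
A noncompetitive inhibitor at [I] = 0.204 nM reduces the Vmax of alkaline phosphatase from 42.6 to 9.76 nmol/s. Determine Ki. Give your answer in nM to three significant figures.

0.0606 nM

Noncompetitive: Vmax,app = Vmax/α with α = 1 + [I]/Ki.
α = Vmax/Vmax,app = 42.6/9.76 = 4.365.
Since α = 1 + [I]/Ki, [I]/Ki = 4.365 − 1 = 3.365 and Ki = 0.204/3.365 = 0.0606 nM.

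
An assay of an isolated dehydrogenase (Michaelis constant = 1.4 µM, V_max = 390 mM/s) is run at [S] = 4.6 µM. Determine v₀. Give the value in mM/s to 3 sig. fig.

[S]/(Km+[S]) = 4.6/6.000 = 0.7667, the fractional saturation.
v = 0.7667 × Vmax = 0.7667 × 390 = 299 mM/s.

299 mM/s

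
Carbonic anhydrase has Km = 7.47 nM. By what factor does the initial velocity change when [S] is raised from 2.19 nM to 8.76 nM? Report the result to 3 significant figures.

2.38

The fractional saturations are [S]/(Km+[S]) = 2.19/9.660 = 0.2267 and 8.76/16.23 = 0.5397.
v₂/v₁ is just their ratio: 0.5397/0.2267 = 2.38.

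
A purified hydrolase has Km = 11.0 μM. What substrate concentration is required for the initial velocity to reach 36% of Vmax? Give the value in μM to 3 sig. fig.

v/Vmax = [S]/(Km+[S]) = 0.36, so [S] = Km·0.36/(1 − 0.36) = 11.0 × 0.5625.
[S] = 6.19 μM.

6.19 μM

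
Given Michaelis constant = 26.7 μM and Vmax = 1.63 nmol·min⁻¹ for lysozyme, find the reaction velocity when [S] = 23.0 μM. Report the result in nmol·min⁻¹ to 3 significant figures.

0.754 nmol·min⁻¹

v = Vmax·[S]/(Km + [S]) = 1.63 × 23.0 / (26.7 + 23.0)
  = 37.49 / 49.70 = 0.754 nmol·min⁻¹.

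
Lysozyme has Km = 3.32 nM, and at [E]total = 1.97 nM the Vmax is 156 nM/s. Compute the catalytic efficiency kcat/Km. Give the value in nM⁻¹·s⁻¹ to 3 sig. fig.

23.9 nM⁻¹·s⁻¹

kcat = Vmax/[E]total = 156/1.97 = 79.2 s⁻¹.
kcat/Km = 79.2/3.32 = 23.9 nM⁻¹·s⁻¹.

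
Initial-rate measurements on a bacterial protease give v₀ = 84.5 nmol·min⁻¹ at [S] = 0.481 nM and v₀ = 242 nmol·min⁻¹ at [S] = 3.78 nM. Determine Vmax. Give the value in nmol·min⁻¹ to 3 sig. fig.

From v = Vmax[S]/(Km+[S]), each point gives Vmax = v(Km+[S])/[S].
Equating: 84.5(Km+0.481)/0.481 = 242(Km+3.78)/3.78.
175.7·Km + 84.5 = 64.02·Km + 242, so (175.7 − 64.02)·Km = 242 − 84.5.
Km = 157.5/111.7 = 1.41 nM; then Vmax = 84.5(1.41+0.481)/0.481 = 332 nmol·min⁻¹.

332 nmol·min⁻¹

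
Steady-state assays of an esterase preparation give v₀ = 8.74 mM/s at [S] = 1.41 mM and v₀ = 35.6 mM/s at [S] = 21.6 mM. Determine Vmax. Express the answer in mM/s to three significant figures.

From v = Vmax[S]/(Km+[S]), each point gives Vmax = v(Km+[S])/[S].
Equating: 8.74(Km+1.41)/1.41 = 35.6(Km+21.6)/21.6.
6.199·Km + 8.74 = 1.648·Km + 35.6, so (6.199 − 1.648)·Km = 35.6 − 8.74.
Km = 26.86/4.550 = 5.90 mM; then Vmax = 8.74(5.90+1.41)/1.41 = 45.3 mM/s.

45.3 mM/s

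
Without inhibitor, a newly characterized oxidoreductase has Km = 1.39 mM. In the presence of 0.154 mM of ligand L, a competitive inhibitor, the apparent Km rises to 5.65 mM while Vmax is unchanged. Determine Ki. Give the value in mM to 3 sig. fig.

0.0502 mM

Competitive: Km,app = α·Km with α = 1 + [I]/Ki.
α = Km,app/Km = 5.65/1.39 = 4.065.
Since α = 1 + [I]/Ki, [I]/Ki = 4.065 − 1 = 3.065 and Ki = 0.154/3.065 = 0.0502 mM.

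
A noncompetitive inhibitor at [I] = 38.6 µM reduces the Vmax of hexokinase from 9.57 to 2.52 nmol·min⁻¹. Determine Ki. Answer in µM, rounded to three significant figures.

13.8 µM

Noncompetitive: Vmax,app = Vmax/α with α = 1 + [I]/Ki.
α = Vmax/Vmax,app = 9.57/2.52 = 3.798.
Ki = [I]/(α − 1) = 38.6/2.798 = 13.8 µM.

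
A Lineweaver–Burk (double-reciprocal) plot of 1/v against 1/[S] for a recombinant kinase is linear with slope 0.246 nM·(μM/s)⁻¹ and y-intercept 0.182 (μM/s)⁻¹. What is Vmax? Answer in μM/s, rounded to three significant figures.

The y-intercept of a Lineweaver–Burk plot equals 1/Vmax, so Vmax = 1/0.182 = 5.49 μM/s.

5.49 μM/s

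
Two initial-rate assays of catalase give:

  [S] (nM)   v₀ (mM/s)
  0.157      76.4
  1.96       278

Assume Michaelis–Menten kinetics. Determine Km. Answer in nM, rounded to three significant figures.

0.585 nM

From v = Vmax[S]/(Km+[S]), each point gives Vmax = v(Km+[S])/[S].
Equating: 76.4(Km+0.157)/0.157 = 278(Km+1.96)/1.96.
486.6·Km + 76.4 = 141.8·Km + 278, so (486.6 − 141.8)·Km = 278 − 76.4.
Km = 201.6/344.8 = 0.585 nM; then Vmax = 76.4(0.585+0.157)/0.157 = 361 mM/s.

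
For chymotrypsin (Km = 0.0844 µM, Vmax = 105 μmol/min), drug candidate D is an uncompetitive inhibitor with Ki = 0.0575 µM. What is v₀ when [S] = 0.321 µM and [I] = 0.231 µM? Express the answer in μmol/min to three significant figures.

19.9 μmol/min

With α = 1 + [I]/Ki = 1 + 0.231/0.0575 = 5.017, the uncompetitive rate law is v = (Vmax/α)·[S] / (Km/α + [S]).
v = (105/5.017)×0.321 / (0.0844/5.017 + 0.321) = 6.718/0.3378 = 19.9 μmol/min.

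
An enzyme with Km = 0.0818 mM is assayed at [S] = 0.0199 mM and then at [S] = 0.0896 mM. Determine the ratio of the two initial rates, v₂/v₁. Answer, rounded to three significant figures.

2.67

The fractional saturations are [S]/(Km+[S]) = 0.0199/0.1017 = 0.1957 and 0.0896/0.1714 = 0.5228.
v₂/v₁ is just their ratio: 0.5228/0.1957 = 2.67.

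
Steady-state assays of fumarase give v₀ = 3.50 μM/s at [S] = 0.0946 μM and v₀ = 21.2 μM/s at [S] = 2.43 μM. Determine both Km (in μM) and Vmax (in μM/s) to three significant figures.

From v = Vmax[S]/(Km+[S]), each point gives Vmax = v(Km+[S])/[S].
Equating: 3.50(Km+0.0946)/0.0946 = 21.2(Km+2.43)/2.43.
37.00·Km + 3.50 = 8.724·Km + 21.2, so (37.00 − 8.724)·Km = 21.2 − 3.50.
Km = 17.70/28.27 = 0.626 μM; then Vmax = 3.50(0.626+0.0946)/0.0946 = 26.7 μM/s.

Km = 0.626 μM; Vmax = 26.7 μM/s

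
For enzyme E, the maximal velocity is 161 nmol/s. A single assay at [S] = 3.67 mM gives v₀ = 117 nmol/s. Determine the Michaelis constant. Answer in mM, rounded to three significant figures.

1.38 mM

v/Vmax = 117/161 = 0.7267 = [S]/(Km+[S]).
So Km + [S] = [S]/0.7267 = 5.050 mM, giving Km = 5.050 − 3.67 = 1.38 mM.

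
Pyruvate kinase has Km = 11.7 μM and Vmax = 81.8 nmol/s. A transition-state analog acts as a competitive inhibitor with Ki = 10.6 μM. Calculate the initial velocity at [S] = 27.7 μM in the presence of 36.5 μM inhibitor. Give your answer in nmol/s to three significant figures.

28.4 nmol/s

With α = 1 + [I]/Ki = 1 + 36.5/10.6 = 4.443, the competitive rate law is v = Vmax[S] / (αKm + [S]).
v = 81.8×27.7 / (4.443×11.7 + 27.7) = 2266/79.69 = 28.4 nmol/s.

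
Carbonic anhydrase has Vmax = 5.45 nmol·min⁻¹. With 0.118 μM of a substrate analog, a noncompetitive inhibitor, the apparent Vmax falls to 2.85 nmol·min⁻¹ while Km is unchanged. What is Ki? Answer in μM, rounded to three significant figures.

Noncompetitive: Vmax,app = Vmax/α with α = 1 + [I]/Ki.
α = Vmax/Vmax,app = 5.45/2.85 = 1.912.
Ki = [I]/(α − 1) = 0.118/0.9123 = 0.129 μM.

0.129 μM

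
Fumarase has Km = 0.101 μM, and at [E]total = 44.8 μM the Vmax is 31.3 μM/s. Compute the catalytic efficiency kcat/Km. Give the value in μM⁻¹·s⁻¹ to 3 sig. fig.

6.92 μM⁻¹·s⁻¹

kcat = Vmax/[E]total = 31.3/44.8 = 0.699 s⁻¹.
kcat/Km = 0.699/0.101 = 6.92 μM⁻¹·s⁻¹.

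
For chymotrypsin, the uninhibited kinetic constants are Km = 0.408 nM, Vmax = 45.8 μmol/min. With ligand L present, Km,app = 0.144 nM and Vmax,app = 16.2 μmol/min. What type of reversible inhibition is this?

uncompetitive

Both Km and Vmax decrease by the same factor (~2.83-fold) — characteristic of uncompetitive inhibition.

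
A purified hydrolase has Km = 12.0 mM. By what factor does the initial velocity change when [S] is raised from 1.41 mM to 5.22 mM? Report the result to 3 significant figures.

The fractional saturations are [S]/(Km+[S]) = 1.41/13.41 = 0.1051 and 5.22/17.22 = 0.3031.
v₂/v₁ is just their ratio: 0.3031/0.1051 = 2.88.

2.88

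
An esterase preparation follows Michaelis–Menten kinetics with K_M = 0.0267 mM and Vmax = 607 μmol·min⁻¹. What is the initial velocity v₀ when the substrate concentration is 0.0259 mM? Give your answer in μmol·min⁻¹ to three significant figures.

299 μmol·min⁻¹

[S]/(Km+[S]) = 0.0259/0.05260 = 0.4924, the fractional saturation.
v = 0.4924 × Vmax = 0.4924 × 607 = 299 μmol·min⁻¹.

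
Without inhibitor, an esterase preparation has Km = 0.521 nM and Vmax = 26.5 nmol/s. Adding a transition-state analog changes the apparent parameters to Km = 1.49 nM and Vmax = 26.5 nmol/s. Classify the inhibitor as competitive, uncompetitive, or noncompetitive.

Km increases (0.521 → 1.49 nM) while Vmax is unchanged — the hallmark of competitive inhibition.

competitive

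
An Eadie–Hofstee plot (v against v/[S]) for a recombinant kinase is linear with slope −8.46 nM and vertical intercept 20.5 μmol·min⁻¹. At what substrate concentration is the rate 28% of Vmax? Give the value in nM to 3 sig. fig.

3.29 nM

The Eadie–Hofstee slope gives Km = 8.46 nM (slope = −Km).
v/Vmax = [S]/(Km+[S]) = 0.28 ⇒ [S] = Km·0.28/(1−0.28) = 8.46 × 0.3889 = 3.29 nM.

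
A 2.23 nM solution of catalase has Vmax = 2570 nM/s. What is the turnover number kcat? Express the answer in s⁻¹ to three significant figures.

kcat = Vmax/[E]total = 2570 nM/s / 2.23 nM = 1150 s⁻¹.

1150 s⁻¹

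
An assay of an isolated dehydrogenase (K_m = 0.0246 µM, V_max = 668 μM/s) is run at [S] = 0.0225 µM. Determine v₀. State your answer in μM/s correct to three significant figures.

v = Vmax·[S]/(Km + [S]) = 668 × 0.0225 / (0.0246 + 0.0225)
  = 15.03 / 0.04710 = 319 μM/s.

319 μM/s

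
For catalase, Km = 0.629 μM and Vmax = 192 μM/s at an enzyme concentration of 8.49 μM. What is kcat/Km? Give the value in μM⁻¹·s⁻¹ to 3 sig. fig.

36.0 μM⁻¹·s⁻¹

kcat = Vmax/[E]total = 192/8.49 = 22.6 s⁻¹.
kcat/Km = 22.6/0.629 = 36.0 μM⁻¹·s⁻¹.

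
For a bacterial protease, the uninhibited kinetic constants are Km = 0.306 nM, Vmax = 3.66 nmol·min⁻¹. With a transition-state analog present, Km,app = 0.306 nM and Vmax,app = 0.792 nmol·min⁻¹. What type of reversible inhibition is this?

Vmax decreases (3.66 → 0.792 nmol·min⁻¹) while Km is unchanged — pure noncompetitive inhibition.

noncompetitive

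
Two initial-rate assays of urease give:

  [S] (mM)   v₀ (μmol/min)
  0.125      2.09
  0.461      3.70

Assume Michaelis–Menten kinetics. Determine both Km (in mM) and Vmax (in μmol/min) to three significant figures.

From v = Vmax[S]/(Km+[S]), each point gives Vmax = v(Km+[S])/[S].
Equating: 2.09(Km+0.125)/0.125 = 3.70(Km+0.461)/0.461.
16.72·Km + 2.09 = 8.026·Km + 3.70, so (16.72 − 8.026)·Km = 3.70 − 2.09.
Km = 1.610/8.694 = 0.185 mM; then Vmax = 2.09(0.185+0.125)/0.125 = 5.19 μmol/min.

Km = 0.185 mM; Vmax = 5.19 μmol/min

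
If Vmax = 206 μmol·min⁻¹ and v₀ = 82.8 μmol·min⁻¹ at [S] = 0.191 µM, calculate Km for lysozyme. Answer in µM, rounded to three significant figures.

0.284 µM

v/Vmax = 82.8/206 = 0.4019 = [S]/(Km+[S]).
So Km + [S] = [S]/0.4019 = 0.4752 µM, giving Km = 0.4752 − 0.191 = 0.284 µM.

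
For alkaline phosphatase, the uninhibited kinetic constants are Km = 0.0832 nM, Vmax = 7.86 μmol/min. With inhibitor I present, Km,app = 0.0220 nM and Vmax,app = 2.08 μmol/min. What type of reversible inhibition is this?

uncompetitive

Both Km and Vmax decrease by the same factor (~3.78-fold) — characteristic of uncompetitive inhibition.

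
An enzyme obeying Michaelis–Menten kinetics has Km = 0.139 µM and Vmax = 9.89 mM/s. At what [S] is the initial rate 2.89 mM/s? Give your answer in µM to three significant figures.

The required fractional saturation is v/Vmax = 2.89/9.89 = 0.2922.
Then [S]/(Km+[S]) = 0.2922 ⇒ [S] = 0.139 × 0.2922/(1 − 0.2922) = 0.0574 µM.

0.0574 µM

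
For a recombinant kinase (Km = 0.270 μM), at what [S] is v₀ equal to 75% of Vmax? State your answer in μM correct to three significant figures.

v/Vmax = [S]/(Km+[S]) = 0.75, so [S] = Km·0.75/(1 − 0.75) = 0.270 × 3.000.
[S] = 0.810 μM.

0.810 μM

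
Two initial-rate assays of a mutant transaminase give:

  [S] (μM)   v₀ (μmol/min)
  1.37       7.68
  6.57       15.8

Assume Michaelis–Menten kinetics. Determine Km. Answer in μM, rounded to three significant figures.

From v = Vmax[S]/(Km+[S]), each point gives Vmax = v(Km+[S])/[S].
Equating: 7.68(Km+1.37)/1.37 = 15.8(Km+6.57)/6.57.
5.606·Km + 7.68 = 2.405·Km + 15.8, so (5.606 − 2.405)·Km = 15.8 − 7.68.
Km = 8.120/3.201 = 2.54 μM; then Vmax = 7.68(2.54+1.37)/1.37 = 21.9 μmol/min.

2.54 μM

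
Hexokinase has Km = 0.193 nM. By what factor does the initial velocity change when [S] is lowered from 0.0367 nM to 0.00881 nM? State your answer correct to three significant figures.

The fractional saturations are [S]/(Km+[S]) = 0.0367/0.2297 = 0.1598 and 0.00881/0.2018 = 0.04365.
v₂/v₁ is just their ratio: 0.04365/0.1598 = 0.273.

0.273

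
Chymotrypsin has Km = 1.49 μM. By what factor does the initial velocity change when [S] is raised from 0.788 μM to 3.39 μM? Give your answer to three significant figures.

2.01

Since Vmax cancels, v₂/v₁ = [S]₂(Km+[S]₁) / [S]₁(Km+[S]₂).
= 3.39×(1.49+0.788) / (0.788×(1.49+3.39)) = 7.722/3.845 = 2.01.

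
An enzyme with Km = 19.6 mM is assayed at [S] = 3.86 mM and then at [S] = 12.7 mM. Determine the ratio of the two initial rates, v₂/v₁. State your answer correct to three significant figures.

2.39

The fractional saturations are [S]/(Km+[S]) = 3.86/23.46 = 0.1645 and 12.7/32.30 = 0.3932.
v₂/v₁ is just their ratio: 0.3932/0.1645 = 2.39.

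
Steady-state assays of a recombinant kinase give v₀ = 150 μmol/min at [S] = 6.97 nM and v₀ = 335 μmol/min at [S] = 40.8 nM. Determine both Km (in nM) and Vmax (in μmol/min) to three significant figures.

From v = Vmax[S]/(Km+[S]), each point gives Vmax = v(Km+[S])/[S].
Equating: 150(Km+6.97)/6.97 = 335(Km+40.8)/40.8.
21.52·Km + 150 = 8.211·Km + 335, so (21.52 − 8.211)·Km = 335 − 150.
Km = 185.0/13.31 = 13.9 nM; then Vmax = 150(13.9+6.97)/6.97 = 449 μmol/min.

Km = 13.9 nM; Vmax = 449 μmol/min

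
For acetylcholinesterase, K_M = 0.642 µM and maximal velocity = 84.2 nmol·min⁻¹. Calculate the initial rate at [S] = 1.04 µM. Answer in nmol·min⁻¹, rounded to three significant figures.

52.1 nmol·min⁻¹

[S]/(Km+[S]) = 1.04/1.682 = 0.6183, the fractional saturation.
v = 0.6183 × Vmax = 0.6183 × 84.2 = 52.1 nmol·min⁻¹.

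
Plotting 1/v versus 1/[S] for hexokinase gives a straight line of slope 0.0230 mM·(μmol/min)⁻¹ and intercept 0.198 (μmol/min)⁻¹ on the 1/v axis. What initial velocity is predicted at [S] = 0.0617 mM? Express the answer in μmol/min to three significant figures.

1.75 μmol/min

The y-intercept is 1/Vmax, so Vmax = 1/0.198 = 5.05 μmol/min.
The slope is Km/Vmax, so Km = 0.0230 × 5.05 = 0.116 mM.
Then v = 5.05 × 0.0617/(0.116 + 0.0617) = 1.75 μmol/min.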